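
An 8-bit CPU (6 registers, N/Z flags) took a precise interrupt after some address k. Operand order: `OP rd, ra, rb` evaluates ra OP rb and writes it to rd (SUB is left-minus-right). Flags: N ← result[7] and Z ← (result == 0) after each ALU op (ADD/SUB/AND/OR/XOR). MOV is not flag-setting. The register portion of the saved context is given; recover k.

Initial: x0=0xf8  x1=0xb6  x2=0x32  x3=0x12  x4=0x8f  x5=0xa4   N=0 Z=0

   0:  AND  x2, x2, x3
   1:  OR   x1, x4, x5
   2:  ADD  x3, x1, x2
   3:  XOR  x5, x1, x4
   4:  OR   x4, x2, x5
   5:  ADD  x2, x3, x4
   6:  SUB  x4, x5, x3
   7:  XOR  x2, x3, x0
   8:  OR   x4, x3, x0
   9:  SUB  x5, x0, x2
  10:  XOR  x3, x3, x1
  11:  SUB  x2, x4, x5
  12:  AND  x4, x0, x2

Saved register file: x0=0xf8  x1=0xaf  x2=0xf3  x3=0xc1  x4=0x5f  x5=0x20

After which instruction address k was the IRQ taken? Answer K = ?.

K = 6

after  0: x0=0xf8 x1=0xb6 x2=0x12 x3=0x12 x4=0x8f x5=0xa4  N=0 Z=0
after  1: x0=0xf8 x1=0xaf x2=0x12 x3=0x12 x4=0x8f x5=0xa4  N=1 Z=0
after  2: x0=0xf8 x1=0xaf x2=0x12 x3=0xc1 x4=0x8f x5=0xa4  N=1 Z=0
after  3: x0=0xf8 x1=0xaf x2=0x12 x3=0xc1 x4=0x8f x5=0x20  N=0 Z=0
after  4: x0=0xf8 x1=0xaf x2=0x12 x3=0xc1 x4=0x32 x5=0x20  N=0 Z=0
after  5: x0=0xf8 x1=0xaf x2=0xf3 x3=0xc1 x4=0x32 x5=0x20  N=1 Z=0
after  6: x0=0xf8 x1=0xaf x2=0xf3 x3=0xc1 x4=0x5f x5=0x20  N=0 Z=0
-- IRQ taken; context saved, return-PC = 7 --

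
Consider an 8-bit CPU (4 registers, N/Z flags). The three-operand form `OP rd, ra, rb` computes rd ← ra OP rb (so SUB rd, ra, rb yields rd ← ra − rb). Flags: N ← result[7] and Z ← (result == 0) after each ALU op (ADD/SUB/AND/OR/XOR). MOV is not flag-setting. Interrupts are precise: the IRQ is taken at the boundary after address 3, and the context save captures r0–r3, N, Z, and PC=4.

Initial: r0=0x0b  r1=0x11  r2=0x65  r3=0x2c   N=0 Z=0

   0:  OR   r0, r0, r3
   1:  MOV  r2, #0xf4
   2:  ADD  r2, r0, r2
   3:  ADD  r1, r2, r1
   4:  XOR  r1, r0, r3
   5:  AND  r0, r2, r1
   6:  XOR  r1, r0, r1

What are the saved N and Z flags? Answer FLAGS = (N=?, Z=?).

FLAGS = (N=0, Z=0)

after  0: r0=0x2f r1=0x11 r2=0x65 r3=0x2c  N=0 Z=0
after  1: r0=0x2f r1=0x11 r2=0xf4 r3=0x2c  N=0 Z=0
after  2: r0=0x2f r1=0x11 r2=0x23 r3=0x2c  N=0 Z=0
after  3: r0=0x2f r1=0x34 r2=0x23 r3=0x2c  N=0 Z=0
-- IRQ taken; context saved, return-PC = 4 --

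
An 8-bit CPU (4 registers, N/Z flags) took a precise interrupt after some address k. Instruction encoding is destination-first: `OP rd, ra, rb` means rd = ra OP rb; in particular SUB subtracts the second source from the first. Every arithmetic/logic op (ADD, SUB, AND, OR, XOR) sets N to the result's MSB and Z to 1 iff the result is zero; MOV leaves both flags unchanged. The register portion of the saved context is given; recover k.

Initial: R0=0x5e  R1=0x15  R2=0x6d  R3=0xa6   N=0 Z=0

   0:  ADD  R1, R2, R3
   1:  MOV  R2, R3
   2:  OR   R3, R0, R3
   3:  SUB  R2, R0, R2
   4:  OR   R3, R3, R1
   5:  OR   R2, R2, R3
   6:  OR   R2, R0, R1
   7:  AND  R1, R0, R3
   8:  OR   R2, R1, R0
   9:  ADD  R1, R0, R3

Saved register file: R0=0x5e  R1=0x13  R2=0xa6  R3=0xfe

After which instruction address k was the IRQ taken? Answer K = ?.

after  0: R0=0x5e R1=0x13 R2=0x6d R3=0xa6  N=0 Z=0
after  1: R0=0x5e R1=0x13 R2=0xa6 R3=0xa6  N=0 Z=0
after  2: R0=0x5e R1=0x13 R2=0xa6 R3=0xfe  N=1 Z=0
-- IRQ taken; context saved, return-PC = 3 --

K = 2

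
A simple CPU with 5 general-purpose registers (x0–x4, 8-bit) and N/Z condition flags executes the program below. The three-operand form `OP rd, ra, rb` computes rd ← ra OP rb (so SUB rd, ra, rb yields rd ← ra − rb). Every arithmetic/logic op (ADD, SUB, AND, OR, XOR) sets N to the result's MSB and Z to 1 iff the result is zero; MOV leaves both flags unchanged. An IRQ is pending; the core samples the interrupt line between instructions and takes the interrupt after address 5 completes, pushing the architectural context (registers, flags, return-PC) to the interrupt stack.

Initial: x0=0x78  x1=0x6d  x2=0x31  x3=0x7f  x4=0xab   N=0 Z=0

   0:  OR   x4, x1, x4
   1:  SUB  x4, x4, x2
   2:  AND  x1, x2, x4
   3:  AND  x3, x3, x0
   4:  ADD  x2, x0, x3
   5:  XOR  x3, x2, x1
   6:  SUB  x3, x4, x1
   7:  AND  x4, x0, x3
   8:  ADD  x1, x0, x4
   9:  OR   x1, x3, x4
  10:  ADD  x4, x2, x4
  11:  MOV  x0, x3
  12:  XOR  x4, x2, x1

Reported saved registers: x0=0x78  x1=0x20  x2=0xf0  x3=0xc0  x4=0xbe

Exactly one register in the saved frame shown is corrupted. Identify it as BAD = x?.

BAD = x1

after  0: x0=0x78 x1=0x6d x2=0x31 x3=0x7f x4=0xef  N=1 Z=0
after  1: x0=0x78 x1=0x6d x2=0x31 x3=0x7f x4=0xbe  N=1 Z=0
after  2: x0=0x78 x1=0x30 x2=0x31 x3=0x7f x4=0xbe  N=0 Z=0
after  3: x0=0x78 x1=0x30 x2=0x31 x3=0x78 x4=0xbe  N=0 Z=0
after  4: x0=0x78 x1=0x30 x2=0xf0 x3=0x78 x4=0xbe  N=1 Z=0
after  5: x0=0x78 x1=0x30 x2=0xf0 x3=0xc0 x4=0xbe  N=1 Z=0
-- IRQ taken; context saved, return-PC = 6 --
mismatch: x1: reported 0x20 vs actual 0x30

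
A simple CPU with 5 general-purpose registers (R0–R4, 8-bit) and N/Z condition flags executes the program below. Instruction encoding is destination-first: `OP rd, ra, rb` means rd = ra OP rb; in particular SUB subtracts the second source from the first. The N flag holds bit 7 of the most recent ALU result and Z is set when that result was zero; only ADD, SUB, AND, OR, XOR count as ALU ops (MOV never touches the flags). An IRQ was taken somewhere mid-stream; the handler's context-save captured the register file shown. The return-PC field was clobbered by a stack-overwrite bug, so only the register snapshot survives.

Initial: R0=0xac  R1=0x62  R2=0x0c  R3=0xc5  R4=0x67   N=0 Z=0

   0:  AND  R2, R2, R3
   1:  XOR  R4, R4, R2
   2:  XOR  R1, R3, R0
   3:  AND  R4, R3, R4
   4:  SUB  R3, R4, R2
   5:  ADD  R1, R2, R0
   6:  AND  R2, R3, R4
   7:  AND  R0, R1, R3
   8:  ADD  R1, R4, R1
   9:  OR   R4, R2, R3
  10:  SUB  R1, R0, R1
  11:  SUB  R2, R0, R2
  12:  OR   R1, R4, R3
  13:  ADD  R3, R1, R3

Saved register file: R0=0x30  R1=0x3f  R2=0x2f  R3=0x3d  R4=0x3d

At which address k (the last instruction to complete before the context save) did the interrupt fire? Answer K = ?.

K = 11

after  0: R0=0xac R1=0x62 R2=0x04 R3=0xc5 R4=0x67  N=0 Z=0
after  1: R0=0xac R1=0x62 R2=0x04 R3=0xc5 R4=0x63  N=0 Z=0
after  2: R0=0xac R1=0x69 R2=0x04 R3=0xc5 R4=0x63  N=0 Z=0
after  3: R0=0xac R1=0x69 R2=0x04 R3=0xc5 R4=0x41  N=0 Z=0
after  4: R0=0xac R1=0x69 R2=0x04 R3=0x3d R4=0x41  N=0 Z=0
after  5: R0=0xac R1=0xb0 R2=0x04 R3=0x3d R4=0x41  N=1 Z=0
after  6: R0=0xac R1=0xb0 R2=0x01 R3=0x3d R4=0x41  N=0 Z=0
after  7: R0=0x30 R1=0xb0 R2=0x01 R3=0x3d R4=0x41  N=0 Z=0
after  8: R0=0x30 R1=0xf1 R2=0x01 R3=0x3d R4=0x41  N=1 Z=0
after  9: R0=0x30 R1=0xf1 R2=0x01 R3=0x3d R4=0x3d  N=0 Z=0
after 10: R0=0x30 R1=0x3f R2=0x01 R3=0x3d R4=0x3d  N=0 Z=0
after 11: R0=0x30 R1=0x3f R2=0x2f R3=0x3d R4=0x3d  N=0 Z=0
-- IRQ taken; context saved, return-PC = 12 --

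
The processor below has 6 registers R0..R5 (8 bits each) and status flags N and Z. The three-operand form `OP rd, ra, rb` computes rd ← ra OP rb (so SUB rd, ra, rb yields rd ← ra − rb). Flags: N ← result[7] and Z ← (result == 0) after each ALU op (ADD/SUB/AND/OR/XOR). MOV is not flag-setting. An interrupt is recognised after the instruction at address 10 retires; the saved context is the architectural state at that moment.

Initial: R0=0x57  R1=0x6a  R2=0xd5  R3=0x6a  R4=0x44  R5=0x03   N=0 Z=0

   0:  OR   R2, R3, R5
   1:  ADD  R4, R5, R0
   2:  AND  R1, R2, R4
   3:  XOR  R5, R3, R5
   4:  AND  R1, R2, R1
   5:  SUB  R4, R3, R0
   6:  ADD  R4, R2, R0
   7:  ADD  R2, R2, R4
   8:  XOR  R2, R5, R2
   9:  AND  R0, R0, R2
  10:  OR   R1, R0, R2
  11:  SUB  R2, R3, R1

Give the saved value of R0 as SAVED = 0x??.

after  0: R0=0x57 R1=0x6a R2=0x6b R3=0x6a R4=0x44 R5=0x03  N=0 Z=0
after  1: R0=0x57 R1=0x6a R2=0x6b R3=0x6a R4=0x5a R5=0x03  N=0 Z=0
after  2: R0=0x57 R1=0x4a R2=0x6b R3=0x6a R4=0x5a R5=0x03  N=0 Z=0
after  3: R0=0x57 R1=0x4a R2=0x6b R3=0x6a R4=0x5a R5=0x69  N=0 Z=0
after  4: R0=0x57 R1=0x4a R2=0x6b R3=0x6a R4=0x5a R5=0x69  N=0 Z=0
after  5: R0=0x57 R1=0x4a R2=0x6b R3=0x6a R4=0x13 R5=0x69  N=0 Z=0
after  6: R0=0x57 R1=0x4a R2=0x6b R3=0x6a R4=0xc2 R5=0x69  N=1 Z=0
after  7: R0=0x57 R1=0x4a R2=0x2d R3=0x6a R4=0xc2 R5=0x69  N=0 Z=0
after  8: R0=0x57 R1=0x4a R2=0x44 R3=0x6a R4=0xc2 R5=0x69  N=0 Z=0
after  9: R0=0x44 R1=0x4a R2=0x44 R3=0x6a R4=0xc2 R5=0x69  N=0 Z=0
after 10: R0=0x44 R1=0x44 R2=0x44 R3=0x6a R4=0xc2 R5=0x69  N=0 Z=0
-- IRQ taken; context saved, return-PC = 11 --

SAVED = 0x44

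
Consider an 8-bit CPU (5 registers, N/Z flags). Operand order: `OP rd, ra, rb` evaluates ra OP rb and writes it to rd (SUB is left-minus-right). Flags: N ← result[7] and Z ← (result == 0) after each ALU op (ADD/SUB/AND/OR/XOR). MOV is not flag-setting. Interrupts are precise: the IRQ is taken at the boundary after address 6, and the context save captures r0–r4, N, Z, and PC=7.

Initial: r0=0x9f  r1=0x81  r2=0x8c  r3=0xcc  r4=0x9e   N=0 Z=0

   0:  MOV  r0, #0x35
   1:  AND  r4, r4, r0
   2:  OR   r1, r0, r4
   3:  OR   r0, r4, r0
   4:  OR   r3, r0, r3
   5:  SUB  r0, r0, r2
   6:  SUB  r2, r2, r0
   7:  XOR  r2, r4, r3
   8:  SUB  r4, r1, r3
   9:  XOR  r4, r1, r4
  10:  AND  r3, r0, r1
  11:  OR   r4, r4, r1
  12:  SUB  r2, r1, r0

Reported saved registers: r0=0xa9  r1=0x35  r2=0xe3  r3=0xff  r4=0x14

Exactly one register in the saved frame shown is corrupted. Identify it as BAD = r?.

BAD = r3

after  0: r0=0x35 r1=0x81 r2=0x8c r3=0xcc r4=0x9e  N=0 Z=0
after  1: r0=0x35 r1=0x81 r2=0x8c r3=0xcc r4=0x14  N=0 Z=0
after  2: r0=0x35 r1=0x35 r2=0x8c r3=0xcc r4=0x14  N=0 Z=0
after  3: r0=0x35 r1=0x35 r2=0x8c r3=0xcc r4=0x14  N=0 Z=0
after  4: r0=0x35 r1=0x35 r2=0x8c r3=0xfd r4=0x14  N=1 Z=0
after  5: r0=0xa9 r1=0x35 r2=0x8c r3=0xfd r4=0x14  N=1 Z=0
after  6: r0=0xa9 r1=0x35 r2=0xe3 r3=0xfd r4=0x14  N=1 Z=0
-- IRQ taken; context saved, return-PC = 7 --
mismatch: r3: reported 0xff vs actual 0xfd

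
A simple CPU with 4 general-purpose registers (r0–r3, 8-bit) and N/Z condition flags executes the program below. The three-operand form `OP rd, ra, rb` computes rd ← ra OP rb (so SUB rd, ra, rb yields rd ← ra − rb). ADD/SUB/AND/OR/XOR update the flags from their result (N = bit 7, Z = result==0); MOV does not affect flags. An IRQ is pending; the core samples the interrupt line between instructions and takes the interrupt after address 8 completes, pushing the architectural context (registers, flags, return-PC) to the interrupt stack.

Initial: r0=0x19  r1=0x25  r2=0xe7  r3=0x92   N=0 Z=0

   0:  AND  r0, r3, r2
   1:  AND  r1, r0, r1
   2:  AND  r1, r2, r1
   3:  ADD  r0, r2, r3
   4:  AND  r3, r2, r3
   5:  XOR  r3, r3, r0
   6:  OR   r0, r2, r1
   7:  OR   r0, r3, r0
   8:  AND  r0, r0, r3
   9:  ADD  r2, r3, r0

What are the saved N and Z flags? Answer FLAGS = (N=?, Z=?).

after  0: r0=0x82 r1=0x25 r2=0xe7 r3=0x92  N=1 Z=0
after  1: r0=0x82 r1=0x00 r2=0xe7 r3=0x92  N=0 Z=1
after  2: r0=0x82 r1=0x00 r2=0xe7 r3=0x92  N=0 Z=1
after  3: r0=0x79 r1=0x00 r2=0xe7 r3=0x92  N=0 Z=0
after  4: r0=0x79 r1=0x00 r2=0xe7 r3=0x82  N=1 Z=0
after  5: r0=0x79 r1=0x00 r2=0xe7 r3=0xfb  N=1 Z=0
after  6: r0=0xe7 r1=0x00 r2=0xe7 r3=0xfb  N=1 Z=0
after  7: r0=0xff r1=0x00 r2=0xe7 r3=0xfb  N=1 Z=0
after  8: r0=0xfb r1=0x00 r2=0xe7 r3=0xfb  N=1 Z=0
-- IRQ taken; context saved, return-PC = 9 --

FLAGS = (N=1, Z=0)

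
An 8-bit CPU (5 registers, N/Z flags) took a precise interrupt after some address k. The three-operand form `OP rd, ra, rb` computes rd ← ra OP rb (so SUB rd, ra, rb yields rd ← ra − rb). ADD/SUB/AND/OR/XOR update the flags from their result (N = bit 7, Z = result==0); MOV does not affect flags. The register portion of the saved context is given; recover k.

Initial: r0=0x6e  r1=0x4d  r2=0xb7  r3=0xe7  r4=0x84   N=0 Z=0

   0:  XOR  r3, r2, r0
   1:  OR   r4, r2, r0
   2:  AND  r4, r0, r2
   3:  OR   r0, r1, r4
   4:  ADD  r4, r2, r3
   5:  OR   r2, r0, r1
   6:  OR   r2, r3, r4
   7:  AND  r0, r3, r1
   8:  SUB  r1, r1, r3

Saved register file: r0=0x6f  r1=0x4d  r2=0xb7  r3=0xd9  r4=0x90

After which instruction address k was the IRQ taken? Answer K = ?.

K = 4

after  0: r0=0x6e r1=0x4d r2=0xb7 r3=0xd9 r4=0x84  N=1 Z=0
after  1: r0=0x6e r1=0x4d r2=0xb7 r3=0xd9 r4=0xff  N=1 Z=0
after  2: r0=0x6e r1=0x4d r2=0xb7 r3=0xd9 r4=0x26  N=0 Z=0
after  3: r0=0x6f r1=0x4d r2=0xb7 r3=0xd9 r4=0x26  N=0 Z=0
after  4: r0=0x6f r1=0x4d r2=0xb7 r3=0xd9 r4=0x90  N=1 Z=0
-- IRQ taken; context saved, return-PC = 5 --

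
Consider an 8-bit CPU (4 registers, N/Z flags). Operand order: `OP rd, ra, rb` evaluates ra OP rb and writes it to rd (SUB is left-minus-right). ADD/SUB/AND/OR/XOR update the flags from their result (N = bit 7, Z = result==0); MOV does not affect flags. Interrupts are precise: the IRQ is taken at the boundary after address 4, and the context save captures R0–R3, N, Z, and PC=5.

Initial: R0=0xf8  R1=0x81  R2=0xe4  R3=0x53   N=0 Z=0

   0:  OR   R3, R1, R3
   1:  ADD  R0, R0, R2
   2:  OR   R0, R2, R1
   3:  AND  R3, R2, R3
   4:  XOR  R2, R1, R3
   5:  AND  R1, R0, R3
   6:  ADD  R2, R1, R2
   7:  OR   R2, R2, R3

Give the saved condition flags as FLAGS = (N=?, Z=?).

FLAGS = (N=0, Z=0)

after  0: R0=0xf8 R1=0x81 R2=0xe4 R3=0xd3  N=1 Z=0
after  1: R0=0xdc R1=0x81 R2=0xe4 R3=0xd3  N=1 Z=0
after  2: R0=0xe5 R1=0x81 R2=0xe4 R3=0xd3  N=1 Z=0
after  3: R0=0xe5 R1=0x81 R2=0xe4 R3=0xc0  N=1 Z=0
after  4: R0=0xe5 R1=0x81 R2=0x41 R3=0xc0  N=0 Z=0
-- IRQ taken; context saved, return-PC = 5 --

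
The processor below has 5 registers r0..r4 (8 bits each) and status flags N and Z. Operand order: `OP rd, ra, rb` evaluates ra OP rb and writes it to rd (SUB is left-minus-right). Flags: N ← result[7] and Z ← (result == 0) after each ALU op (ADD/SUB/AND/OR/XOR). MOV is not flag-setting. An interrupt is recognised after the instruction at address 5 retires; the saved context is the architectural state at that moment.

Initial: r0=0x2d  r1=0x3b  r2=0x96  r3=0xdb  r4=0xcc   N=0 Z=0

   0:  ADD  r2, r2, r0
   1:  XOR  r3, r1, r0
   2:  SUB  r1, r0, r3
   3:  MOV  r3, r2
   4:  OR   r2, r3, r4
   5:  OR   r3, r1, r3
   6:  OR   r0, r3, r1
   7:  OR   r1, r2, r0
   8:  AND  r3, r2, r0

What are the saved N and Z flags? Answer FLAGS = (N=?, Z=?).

after  0: r0=0x2d r1=0x3b r2=0xc3 r3=0xdb r4=0xcc  N=1 Z=0
after  1: r0=0x2d r1=0x3b r2=0xc3 r3=0x16 r4=0xcc  N=0 Z=0
after  2: r0=0x2d r1=0x17 r2=0xc3 r3=0x16 r4=0xcc  N=0 Z=0
after  3: r0=0x2d r1=0x17 r2=0xc3 r3=0xc3 r4=0xcc  N=0 Z=0
after  4: r0=0x2d r1=0x17 r2=0xcf r3=0xc3 r4=0xcc  N=1 Z=0
after  5: r0=0x2d r1=0x17 r2=0xcf r3=0xd7 r4=0xcc  N=1 Z=0
-- IRQ taken; context saved, return-PC = 6 --

FLAGS = (N=1, Z=0)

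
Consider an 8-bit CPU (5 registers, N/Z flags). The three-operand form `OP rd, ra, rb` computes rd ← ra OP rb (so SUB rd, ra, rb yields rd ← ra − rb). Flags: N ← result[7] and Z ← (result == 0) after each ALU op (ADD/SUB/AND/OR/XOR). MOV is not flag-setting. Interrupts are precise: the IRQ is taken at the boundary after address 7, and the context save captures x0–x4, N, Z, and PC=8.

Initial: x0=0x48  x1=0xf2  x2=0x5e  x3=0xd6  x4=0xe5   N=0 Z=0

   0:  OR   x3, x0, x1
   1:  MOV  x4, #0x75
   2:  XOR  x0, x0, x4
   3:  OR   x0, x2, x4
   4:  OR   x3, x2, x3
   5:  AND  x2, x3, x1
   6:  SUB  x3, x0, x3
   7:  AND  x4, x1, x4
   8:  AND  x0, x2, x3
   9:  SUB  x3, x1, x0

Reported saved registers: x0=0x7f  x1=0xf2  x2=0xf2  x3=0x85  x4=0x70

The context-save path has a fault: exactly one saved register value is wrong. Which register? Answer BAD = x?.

BAD = x3

after  0: x0=0x48 x1=0xf2 x2=0x5e x3=0xfa x4=0xe5  N=1 Z=0
after  1: x0=0x48 x1=0xf2 x2=0x5e x3=0xfa x4=0x75  N=1 Z=0
after  2: x0=0x3d x1=0xf2 x2=0x5e x3=0xfa x4=0x75  N=0 Z=0
after  3: x0=0x7f x1=0xf2 x2=0x5e x3=0xfa x4=0x75  N=0 Z=0
after  4: x0=0x7f x1=0xf2 x2=0x5e x3=0xfe x4=0x75  N=1 Z=0
after  5: x0=0x7f x1=0xf2 x2=0xf2 x3=0xfe x4=0x75  N=1 Z=0
after  6: x0=0x7f x1=0xf2 x2=0xf2 x3=0x81 x4=0x75  N=1 Z=0
after  7: x0=0x7f x1=0xf2 x2=0xf2 x3=0x81 x4=0x70  N=0 Z=0
-- IRQ taken; context saved, return-PC = 8 --
mismatch: x3: reported 0x85 vs actual 0x81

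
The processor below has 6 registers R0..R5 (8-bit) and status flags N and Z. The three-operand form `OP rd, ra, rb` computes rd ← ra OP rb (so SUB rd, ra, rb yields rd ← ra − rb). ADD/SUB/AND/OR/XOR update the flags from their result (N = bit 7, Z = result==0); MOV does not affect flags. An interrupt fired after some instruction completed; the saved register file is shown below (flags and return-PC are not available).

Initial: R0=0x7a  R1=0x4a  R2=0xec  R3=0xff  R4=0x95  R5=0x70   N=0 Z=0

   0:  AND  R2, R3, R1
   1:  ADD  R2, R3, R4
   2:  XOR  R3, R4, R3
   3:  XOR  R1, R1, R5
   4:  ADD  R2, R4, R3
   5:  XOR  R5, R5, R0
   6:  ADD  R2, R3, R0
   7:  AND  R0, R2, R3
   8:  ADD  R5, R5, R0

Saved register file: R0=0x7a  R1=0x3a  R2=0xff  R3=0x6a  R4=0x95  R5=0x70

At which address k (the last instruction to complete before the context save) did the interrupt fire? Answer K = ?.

K = 4

after  0: R0=0x7a R1=0x4a R2=0x4a R3=0xff R4=0x95 R5=0x70  N=0 Z=0
after  1: R0=0x7a R1=0x4a R2=0x94 R3=0xff R4=0x95 R5=0x70  N=1 Z=0
after  2: R0=0x7a R1=0x4a R2=0x94 R3=0x6a R4=0x95 R5=0x70  N=0 Z=0
after  3: R0=0x7a R1=0x3a R2=0x94 R3=0x6a R4=0x95 R5=0x70  N=0 Z=0
after  4: R0=0x7a R1=0x3a R2=0xff R3=0x6a R4=0x95 R5=0x70  N=1 Z=0
-- IRQ taken; context saved, return-PC = 5 --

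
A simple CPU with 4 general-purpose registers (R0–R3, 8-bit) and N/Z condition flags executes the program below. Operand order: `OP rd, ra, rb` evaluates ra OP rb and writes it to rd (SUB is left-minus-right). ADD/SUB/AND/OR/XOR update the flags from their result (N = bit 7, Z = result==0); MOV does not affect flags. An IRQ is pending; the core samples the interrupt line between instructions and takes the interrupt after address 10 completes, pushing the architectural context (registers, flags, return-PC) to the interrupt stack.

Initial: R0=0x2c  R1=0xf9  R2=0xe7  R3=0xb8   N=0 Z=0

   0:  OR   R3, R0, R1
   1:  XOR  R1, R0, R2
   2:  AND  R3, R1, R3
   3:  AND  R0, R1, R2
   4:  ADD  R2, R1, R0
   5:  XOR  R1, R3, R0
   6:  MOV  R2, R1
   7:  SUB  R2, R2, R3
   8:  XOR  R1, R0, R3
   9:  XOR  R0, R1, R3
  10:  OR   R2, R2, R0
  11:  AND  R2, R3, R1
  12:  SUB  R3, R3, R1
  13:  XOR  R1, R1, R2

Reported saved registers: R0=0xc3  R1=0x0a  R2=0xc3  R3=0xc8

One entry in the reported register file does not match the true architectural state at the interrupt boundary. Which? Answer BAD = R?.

after  0: R0=0x2c R1=0xf9 R2=0xe7 R3=0xfd  N=1 Z=0
after  1: R0=0x2c R1=0xcb R2=0xe7 R3=0xfd  N=1 Z=0
after  2: R0=0x2c R1=0xcb R2=0xe7 R3=0xc9  N=1 Z=0
after  3: R0=0xc3 R1=0xcb R2=0xe7 R3=0xc9  N=1 Z=0
after  4: R0=0xc3 R1=0xcb R2=0x8e R3=0xc9  N=1 Z=0
after  5: R0=0xc3 R1=0x0a R2=0x8e R3=0xc9  N=0 Z=0
after  6: R0=0xc3 R1=0x0a R2=0x0a R3=0xc9  N=0 Z=0
after  7: R0=0xc3 R1=0x0a R2=0x41 R3=0xc9  N=0 Z=0
after  8: R0=0xc3 R1=0x0a R2=0x41 R3=0xc9  N=0 Z=0
after  9: R0=0xc3 R1=0x0a R2=0x41 R3=0xc9  N=1 Z=0
after 10: R0=0xc3 R1=0x0a R2=0xc3 R3=0xc9  N=1 Z=0
-- IRQ taken; context saved, return-PC = 11 --
mismatch: R3: reported 0xc8 vs actual 0xc9

BAD = R3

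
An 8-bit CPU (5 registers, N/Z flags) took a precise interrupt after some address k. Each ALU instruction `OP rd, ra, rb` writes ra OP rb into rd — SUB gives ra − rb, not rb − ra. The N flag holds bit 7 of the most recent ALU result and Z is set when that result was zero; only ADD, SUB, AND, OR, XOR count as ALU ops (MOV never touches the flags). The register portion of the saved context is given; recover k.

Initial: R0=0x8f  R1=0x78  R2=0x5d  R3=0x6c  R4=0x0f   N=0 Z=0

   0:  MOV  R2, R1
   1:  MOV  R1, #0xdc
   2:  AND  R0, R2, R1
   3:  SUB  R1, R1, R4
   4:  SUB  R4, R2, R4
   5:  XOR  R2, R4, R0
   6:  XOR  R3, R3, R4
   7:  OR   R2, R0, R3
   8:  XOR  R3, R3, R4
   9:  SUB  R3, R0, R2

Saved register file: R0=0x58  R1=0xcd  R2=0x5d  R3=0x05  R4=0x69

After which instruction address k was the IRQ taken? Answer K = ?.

after  0: R0=0x8f R1=0x78 R2=0x78 R3=0x6c R4=0x0f  N=0 Z=0
after  1: R0=0x8f R1=0xdc R2=0x78 R3=0x6c R4=0x0f  N=0 Z=0
after  2: R0=0x58 R1=0xdc R2=0x78 R3=0x6c R4=0x0f  N=0 Z=0
after  3: R0=0x58 R1=0xcd R2=0x78 R3=0x6c R4=0x0f  N=1 Z=0
after  4: R0=0x58 R1=0xcd R2=0x78 R3=0x6c R4=0x69  N=0 Z=0
after  5: R0=0x58 R1=0xcd R2=0x31 R3=0x6c R4=0x69  N=0 Z=0
after  6: R0=0x58 R1=0xcd R2=0x31 R3=0x05 R4=0x69  N=0 Z=0
after  7: R0=0x58 R1=0xcd R2=0x5d R3=0x05 R4=0x69  N=0 Z=0
-- IRQ taken; context saved, return-PC = 8 --

K = 7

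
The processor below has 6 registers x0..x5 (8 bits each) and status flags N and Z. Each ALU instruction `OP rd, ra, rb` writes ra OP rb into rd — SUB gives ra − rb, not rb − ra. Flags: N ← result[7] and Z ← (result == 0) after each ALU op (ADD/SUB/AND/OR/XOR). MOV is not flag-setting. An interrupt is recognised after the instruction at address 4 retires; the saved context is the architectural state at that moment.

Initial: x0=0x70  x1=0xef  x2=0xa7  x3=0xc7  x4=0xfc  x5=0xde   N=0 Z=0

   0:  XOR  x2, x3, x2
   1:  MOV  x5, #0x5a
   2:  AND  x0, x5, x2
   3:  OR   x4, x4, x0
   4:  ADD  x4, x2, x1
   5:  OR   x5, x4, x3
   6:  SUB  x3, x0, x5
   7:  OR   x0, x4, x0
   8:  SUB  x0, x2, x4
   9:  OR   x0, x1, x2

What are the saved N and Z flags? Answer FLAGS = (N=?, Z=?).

FLAGS = (N=0, Z=0)

after  0: x0=0x70 x1=0xef x2=0x60 x3=0xc7 x4=0xfc x5=0xde  N=0 Z=0
after  1: x0=0x70 x1=0xef x2=0x60 x3=0xc7 x4=0xfc x5=0x5a  N=0 Z=0
after  2: x0=0x40 x1=0xef x2=0x60 x3=0xc7 x4=0xfc x5=0x5a  N=0 Z=0
after  3: x0=0x40 x1=0xef x2=0x60 x3=0xc7 x4=0xfc x5=0x5a  N=1 Z=0
after  4: x0=0x40 x1=0xef x2=0x60 x3=0xc7 x4=0x4f x5=0x5a  N=0 Z=0
-- IRQ taken; context saved, return-PC = 5 --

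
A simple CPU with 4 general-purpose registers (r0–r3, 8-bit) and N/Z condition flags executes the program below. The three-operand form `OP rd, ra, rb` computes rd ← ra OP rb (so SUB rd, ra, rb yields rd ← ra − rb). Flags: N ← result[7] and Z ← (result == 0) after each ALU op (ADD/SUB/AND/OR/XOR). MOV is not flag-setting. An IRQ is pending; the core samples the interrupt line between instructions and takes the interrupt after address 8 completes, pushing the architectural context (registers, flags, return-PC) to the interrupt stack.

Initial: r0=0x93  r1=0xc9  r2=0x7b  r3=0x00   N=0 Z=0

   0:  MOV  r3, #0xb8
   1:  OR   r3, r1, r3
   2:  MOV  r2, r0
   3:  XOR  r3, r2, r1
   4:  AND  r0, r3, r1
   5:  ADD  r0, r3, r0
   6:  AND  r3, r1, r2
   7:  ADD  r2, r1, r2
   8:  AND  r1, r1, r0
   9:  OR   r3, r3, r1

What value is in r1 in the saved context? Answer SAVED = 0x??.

after  0: r0=0x93 r1=0xc9 r2=0x7b r3=0xb8  N=0 Z=0
after  1: r0=0x93 r1=0xc9 r2=0x7b r3=0xf9  N=1 Z=0
after  2: r0=0x93 r1=0xc9 r2=0x93 r3=0xf9  N=1 Z=0
after  3: r0=0x93 r1=0xc9 r2=0x93 r3=0x5a  N=0 Z=0
after  4: r0=0x48 r1=0xc9 r2=0x93 r3=0x5a  N=0 Z=0
after  5: r0=0xa2 r1=0xc9 r2=0x93 r3=0x5a  N=1 Z=0
after  6: r0=0xa2 r1=0xc9 r2=0x93 r3=0x81  N=1 Z=0
after  7: r0=0xa2 r1=0xc9 r2=0x5c r3=0x81  N=0 Z=0
after  8: r0=0xa2 r1=0x80 r2=0x5c r3=0x81  N=1 Z=0
-- IRQ taken; context saved, return-PC = 9 --

SAVED = 0x80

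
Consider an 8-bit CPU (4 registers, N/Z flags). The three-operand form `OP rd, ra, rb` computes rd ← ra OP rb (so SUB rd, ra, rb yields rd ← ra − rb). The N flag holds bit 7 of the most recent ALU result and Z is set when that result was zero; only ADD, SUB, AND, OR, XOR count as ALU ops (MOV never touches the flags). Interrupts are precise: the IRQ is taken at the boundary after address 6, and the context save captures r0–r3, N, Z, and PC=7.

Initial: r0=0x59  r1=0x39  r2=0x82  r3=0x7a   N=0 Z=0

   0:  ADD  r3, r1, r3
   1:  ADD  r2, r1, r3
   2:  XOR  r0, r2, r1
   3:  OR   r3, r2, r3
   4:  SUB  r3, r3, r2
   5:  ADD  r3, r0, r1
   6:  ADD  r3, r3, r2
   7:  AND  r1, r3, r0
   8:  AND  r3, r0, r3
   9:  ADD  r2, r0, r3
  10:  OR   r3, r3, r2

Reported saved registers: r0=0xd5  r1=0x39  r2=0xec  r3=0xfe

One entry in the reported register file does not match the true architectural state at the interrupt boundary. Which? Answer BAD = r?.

BAD = r3

after  0: r0=0x59 r1=0x39 r2=0x82 r3=0xb3  N=1 Z=0
after  1: r0=0x59 r1=0x39 r2=0xec r3=0xb3  N=1 Z=0
after  2: r0=0xd5 r1=0x39 r2=0xec r3=0xb3  N=1 Z=0
after  3: r0=0xd5 r1=0x39 r2=0xec r3=0xff  N=1 Z=0
after  4: r0=0xd5 r1=0x39 r2=0xec r3=0x13  N=0 Z=0
after  5: r0=0xd5 r1=0x39 r2=0xec r3=0x0e  N=0 Z=0
after  6: r0=0xd5 r1=0x39 r2=0xec r3=0xfa  N=1 Z=0
-- IRQ taken; context saved, return-PC = 7 --
mismatch: r3: reported 0xfe vs actual 0xfa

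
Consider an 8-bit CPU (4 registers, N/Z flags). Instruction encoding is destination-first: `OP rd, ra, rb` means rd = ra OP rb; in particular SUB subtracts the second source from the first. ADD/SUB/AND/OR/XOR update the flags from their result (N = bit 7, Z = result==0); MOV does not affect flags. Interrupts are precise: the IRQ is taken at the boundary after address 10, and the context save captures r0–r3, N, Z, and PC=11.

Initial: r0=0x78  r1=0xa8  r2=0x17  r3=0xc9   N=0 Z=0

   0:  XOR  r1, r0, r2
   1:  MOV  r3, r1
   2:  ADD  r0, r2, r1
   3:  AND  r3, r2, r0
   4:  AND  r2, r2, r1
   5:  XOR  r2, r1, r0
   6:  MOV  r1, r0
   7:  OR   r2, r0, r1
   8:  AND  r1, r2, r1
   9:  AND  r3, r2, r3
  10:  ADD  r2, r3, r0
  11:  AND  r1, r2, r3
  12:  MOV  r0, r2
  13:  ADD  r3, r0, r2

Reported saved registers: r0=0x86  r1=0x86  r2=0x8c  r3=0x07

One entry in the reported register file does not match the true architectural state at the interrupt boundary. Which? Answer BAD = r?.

BAD = r3

after  0: r0=0x78 r1=0x6f r2=0x17 r3=0xc9  N=0 Z=0
after  1: r0=0x78 r1=0x6f r2=0x17 r3=0x6f  N=0 Z=0
after  2: r0=0x86 r1=0x6f r2=0x17 r3=0x6f  N=1 Z=0
after  3: r0=0x86 r1=0x6f r2=0x17 r3=0x06  N=0 Z=0
after  4: r0=0x86 r1=0x6f r2=0x07 r3=0x06  N=0 Z=0
after  5: r0=0x86 r1=0x6f r2=0xe9 r3=0x06  N=1 Z=0
after  6: r0=0x86 r1=0x86 r2=0xe9 r3=0x06  N=1 Z=0
after  7: r0=0x86 r1=0x86 r2=0x86 r3=0x06  N=1 Z=0
after  8: r0=0x86 r1=0x86 r2=0x86 r3=0x06  N=1 Z=0
after  9: r0=0x86 r1=0x86 r2=0x86 r3=0x06  N=0 Z=0
after 10: r0=0x86 r1=0x86 r2=0x8c r3=0x06  N=1 Z=0
-- IRQ taken; context saved, return-PC = 11 --
mismatch: r3: reported 0x07 vs actual 0x06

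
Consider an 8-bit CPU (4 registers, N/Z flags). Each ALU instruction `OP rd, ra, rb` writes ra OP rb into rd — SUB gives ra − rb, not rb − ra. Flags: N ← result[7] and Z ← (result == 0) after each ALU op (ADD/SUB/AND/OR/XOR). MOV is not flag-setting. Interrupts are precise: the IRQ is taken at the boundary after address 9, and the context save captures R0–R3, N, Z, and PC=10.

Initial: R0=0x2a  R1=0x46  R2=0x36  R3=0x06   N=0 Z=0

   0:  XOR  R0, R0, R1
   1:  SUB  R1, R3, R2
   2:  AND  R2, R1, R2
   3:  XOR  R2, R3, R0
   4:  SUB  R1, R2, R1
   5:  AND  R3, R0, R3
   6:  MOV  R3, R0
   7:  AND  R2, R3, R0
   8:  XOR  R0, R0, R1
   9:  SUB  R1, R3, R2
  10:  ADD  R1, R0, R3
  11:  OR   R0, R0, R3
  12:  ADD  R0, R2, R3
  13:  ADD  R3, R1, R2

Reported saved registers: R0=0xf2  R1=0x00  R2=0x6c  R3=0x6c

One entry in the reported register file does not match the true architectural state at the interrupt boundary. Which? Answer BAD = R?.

BAD = R0

after  0: R0=0x6c R1=0x46 R2=0x36 R3=0x06  N=0 Z=0
after  1: R0=0x6c R1=0xd0 R2=0x36 R3=0x06  N=1 Z=0
after  2: R0=0x6c R1=0xd0 R2=0x10 R3=0x06  N=0 Z=0
after  3: R0=0x6c R1=0xd0 R2=0x6a R3=0x06  N=0 Z=0
after  4: R0=0x6c R1=0x9a R2=0x6a R3=0x06  N=1 Z=0
after  5: R0=0x6c R1=0x9a R2=0x6a R3=0x04  N=0 Z=0
after  6: R0=0x6c R1=0x9a R2=0x6a R3=0x6c  N=0 Z=0
after  7: R0=0x6c R1=0x9a R2=0x6c R3=0x6c  N=0 Z=0
after  8: R0=0xf6 R1=0x9a R2=0x6c R3=0x6c  N=1 Z=0
after  9: R0=0xf6 R1=0x00 R2=0x6c R3=0x6c  N=0 Z=1
-- IRQ taken; context saved, return-PC = 10 --
mismatch: R0: reported 0xf2 vs actual 0xf6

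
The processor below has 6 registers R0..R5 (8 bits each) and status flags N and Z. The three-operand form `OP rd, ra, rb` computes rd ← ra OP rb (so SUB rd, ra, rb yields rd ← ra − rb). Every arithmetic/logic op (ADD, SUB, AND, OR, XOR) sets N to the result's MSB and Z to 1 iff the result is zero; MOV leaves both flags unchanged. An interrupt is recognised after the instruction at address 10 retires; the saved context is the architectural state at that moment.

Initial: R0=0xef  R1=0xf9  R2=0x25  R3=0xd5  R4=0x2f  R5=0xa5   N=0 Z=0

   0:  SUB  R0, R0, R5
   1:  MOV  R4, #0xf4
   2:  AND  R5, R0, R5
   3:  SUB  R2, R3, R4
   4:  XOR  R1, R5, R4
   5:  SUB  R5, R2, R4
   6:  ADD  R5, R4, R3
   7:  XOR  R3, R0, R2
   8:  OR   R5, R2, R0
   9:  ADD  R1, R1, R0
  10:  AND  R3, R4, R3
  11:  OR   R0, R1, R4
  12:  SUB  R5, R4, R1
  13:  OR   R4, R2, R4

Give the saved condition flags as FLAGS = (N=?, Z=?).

FLAGS = (N=1, Z=0)

after  0: R0=0x4a R1=0xf9 R2=0x25 R3=0xd5 R4=0x2f R5=0xa5  N=0 Z=0
after  1: R0=0x4a R1=0xf9 R2=0x25 R3=0xd5 R4=0xf4 R5=0xa5  N=0 Z=0
after  2: R0=0x4a R1=0xf9 R2=0x25 R3=0xd5 R4=0xf4 R5=0x00  N=0 Z=1
after  3: R0=0x4a R1=0xf9 R2=0xe1 R3=0xd5 R4=0xf4 R5=0x00  N=1 Z=0
after  4: R0=0x4a R1=0xf4 R2=0xe1 R3=0xd5 R4=0xf4 R5=0x00  N=1 Z=0
after  5: R0=0x4a R1=0xf4 R2=0xe1 R3=0xd5 R4=0xf4 R5=0xed  N=1 Z=0
after  6: R0=0x4a R1=0xf4 R2=0xe1 R3=0xd5 R4=0xf4 R5=0xc9  N=1 Z=0
after  7: R0=0x4a R1=0xf4 R2=0xe1 R3=0xab R4=0xf4 R5=0xc9  N=1 Z=0
after  8: R0=0x4a R1=0xf4 R2=0xe1 R3=0xab R4=0xf4 R5=0xeb  N=1 Z=0
after  9: R0=0x4a R1=0x3e R2=0xe1 R3=0xab R4=0xf4 R5=0xeb  N=0 Z=0
after 10: R0=0x4a R1=0x3e R2=0xe1 R3=0xa0 R4=0xf4 R5=0xeb  N=1 Z=0
-- IRQ taken; context saved, return-PC = 11 --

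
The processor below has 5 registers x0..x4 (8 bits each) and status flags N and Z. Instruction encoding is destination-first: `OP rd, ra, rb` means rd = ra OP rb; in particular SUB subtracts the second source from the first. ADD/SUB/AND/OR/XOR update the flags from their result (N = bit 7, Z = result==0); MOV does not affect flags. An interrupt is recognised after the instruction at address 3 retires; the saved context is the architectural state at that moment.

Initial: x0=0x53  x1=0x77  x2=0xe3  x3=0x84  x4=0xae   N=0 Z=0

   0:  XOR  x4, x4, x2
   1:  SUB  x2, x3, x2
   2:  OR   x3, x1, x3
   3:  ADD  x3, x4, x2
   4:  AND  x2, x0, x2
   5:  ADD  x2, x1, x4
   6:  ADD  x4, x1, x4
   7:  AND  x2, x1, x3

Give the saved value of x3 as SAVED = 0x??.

after  0: x0=0x53 x1=0x77 x2=0xe3 x3=0x84 x4=0x4d  N=0 Z=0
after  1: x0=0x53 x1=0x77 x2=0xa1 x3=0x84 x4=0x4d  N=1 Z=0
after  2: x0=0x53 x1=0x77 x2=0xa1 x3=0xf7 x4=0x4d  N=1 Z=0
after  3: x0=0x53 x1=0x77 x2=0xa1 x3=0xee x4=0x4d  N=1 Z=0
-- IRQ taken; context saved, return-PC = 4 --

SAVED = 0xee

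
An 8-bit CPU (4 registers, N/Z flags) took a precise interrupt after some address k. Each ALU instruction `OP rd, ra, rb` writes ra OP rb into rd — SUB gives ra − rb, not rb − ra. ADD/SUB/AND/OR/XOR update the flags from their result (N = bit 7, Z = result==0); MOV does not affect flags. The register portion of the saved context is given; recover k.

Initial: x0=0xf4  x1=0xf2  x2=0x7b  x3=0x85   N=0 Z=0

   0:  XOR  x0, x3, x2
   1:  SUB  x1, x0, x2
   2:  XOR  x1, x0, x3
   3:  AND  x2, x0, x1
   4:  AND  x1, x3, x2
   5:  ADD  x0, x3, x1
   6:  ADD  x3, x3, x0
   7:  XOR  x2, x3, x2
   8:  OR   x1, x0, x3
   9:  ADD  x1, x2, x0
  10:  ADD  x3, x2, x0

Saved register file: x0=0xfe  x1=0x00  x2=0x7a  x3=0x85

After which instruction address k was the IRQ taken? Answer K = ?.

K = 4

after  0: x0=0xfe x1=0xf2 x2=0x7b x3=0x85  N=1 Z=0
after  1: x0=0xfe x1=0x83 x2=0x7b x3=0x85  N=1 Z=0
after  2: x0=0xfe x1=0x7b x2=0x7b x3=0x85  N=0 Z=0
after  3: x0=0xfe x1=0x7b x2=0x7a x3=0x85  N=0 Z=0
after  4: x0=0xfe x1=0x00 x2=0x7a x3=0x85  N=0 Z=1
-- IRQ taken; context saved, return-PC = 5 --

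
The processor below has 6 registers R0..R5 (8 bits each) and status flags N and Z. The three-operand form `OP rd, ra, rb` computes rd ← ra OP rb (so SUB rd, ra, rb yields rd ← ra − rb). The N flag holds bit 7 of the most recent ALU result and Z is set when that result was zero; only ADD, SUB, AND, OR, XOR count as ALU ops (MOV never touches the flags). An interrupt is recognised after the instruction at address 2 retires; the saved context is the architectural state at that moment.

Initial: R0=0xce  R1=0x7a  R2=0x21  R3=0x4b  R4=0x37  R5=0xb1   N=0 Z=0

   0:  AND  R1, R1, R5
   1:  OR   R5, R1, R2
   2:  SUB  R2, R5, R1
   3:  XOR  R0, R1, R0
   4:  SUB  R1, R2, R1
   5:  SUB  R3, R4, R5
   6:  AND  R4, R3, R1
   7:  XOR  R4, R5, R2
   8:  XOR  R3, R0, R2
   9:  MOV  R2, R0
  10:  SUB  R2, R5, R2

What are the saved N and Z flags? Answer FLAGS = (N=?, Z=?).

after  0: R0=0xce R1=0x30 R2=0x21 R3=0x4b R4=0x37 R5=0xb1  N=0 Z=0
after  1: R0=0xce R1=0x30 R2=0x21 R3=0x4b R4=0x37 R5=0x31  N=0 Z=0
after  2: R0=0xce R1=0x30 R2=0x01 R3=0x4b R4=0x37 R5=0x31  N=0 Z=0
-- IRQ taken; context saved, return-PC = 3 --

FLAGS = (N=0, Z=0)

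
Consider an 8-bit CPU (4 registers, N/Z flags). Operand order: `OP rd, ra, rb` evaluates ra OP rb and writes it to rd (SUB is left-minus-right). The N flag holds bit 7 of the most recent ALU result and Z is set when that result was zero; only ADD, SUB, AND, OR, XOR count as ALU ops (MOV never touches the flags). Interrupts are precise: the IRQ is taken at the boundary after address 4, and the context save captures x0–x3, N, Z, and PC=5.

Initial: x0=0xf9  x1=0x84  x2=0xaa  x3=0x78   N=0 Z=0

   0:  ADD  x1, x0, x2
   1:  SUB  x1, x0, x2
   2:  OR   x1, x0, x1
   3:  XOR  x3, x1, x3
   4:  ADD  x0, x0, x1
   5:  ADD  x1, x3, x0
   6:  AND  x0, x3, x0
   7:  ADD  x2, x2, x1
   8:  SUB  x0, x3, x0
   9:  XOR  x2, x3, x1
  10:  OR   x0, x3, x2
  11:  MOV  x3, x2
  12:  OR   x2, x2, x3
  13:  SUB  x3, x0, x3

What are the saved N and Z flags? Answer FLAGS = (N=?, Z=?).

FLAGS = (N=1, Z=0)

after  0: x0=0xf9 x1=0xa3 x2=0xaa x3=0x78  N=1 Z=0
after  1: x0=0xf9 x1=0x4f x2=0xaa x3=0x78  N=0 Z=0
after  2: x0=0xf9 x1=0xff x2=0xaa x3=0x78  N=1 Z=0
after  3: x0=0xf9 x1=0xff x2=0xaa x3=0x87  N=1 Z=0
after  4: x0=0xf8 x1=0xff x2=0xaa x3=0x87  N=1 Z=0
-- IRQ taken; context saved, return-PC = 5 --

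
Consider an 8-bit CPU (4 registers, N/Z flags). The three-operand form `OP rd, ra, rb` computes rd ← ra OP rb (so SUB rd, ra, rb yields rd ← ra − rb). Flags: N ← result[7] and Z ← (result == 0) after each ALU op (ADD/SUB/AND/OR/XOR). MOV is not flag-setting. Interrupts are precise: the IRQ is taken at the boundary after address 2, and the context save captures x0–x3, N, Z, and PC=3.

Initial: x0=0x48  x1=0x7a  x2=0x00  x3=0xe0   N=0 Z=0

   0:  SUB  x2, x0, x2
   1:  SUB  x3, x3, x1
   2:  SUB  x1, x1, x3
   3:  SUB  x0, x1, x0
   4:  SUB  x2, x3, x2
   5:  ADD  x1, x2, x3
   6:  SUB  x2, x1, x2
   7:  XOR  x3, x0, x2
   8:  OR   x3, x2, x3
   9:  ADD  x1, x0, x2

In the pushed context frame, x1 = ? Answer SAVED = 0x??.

SAVED = 0x14

after  0: x0=0x48 x1=0x7a x2=0x48 x3=0xe0  N=0 Z=0
after  1: x0=0x48 x1=0x7a x2=0x48 x3=0x66  N=0 Z=0
after  2: x0=0x48 x1=0x14 x2=0x48 x3=0x66  N=0 Z=0
-- IRQ taken; context saved, return-PC = 3 --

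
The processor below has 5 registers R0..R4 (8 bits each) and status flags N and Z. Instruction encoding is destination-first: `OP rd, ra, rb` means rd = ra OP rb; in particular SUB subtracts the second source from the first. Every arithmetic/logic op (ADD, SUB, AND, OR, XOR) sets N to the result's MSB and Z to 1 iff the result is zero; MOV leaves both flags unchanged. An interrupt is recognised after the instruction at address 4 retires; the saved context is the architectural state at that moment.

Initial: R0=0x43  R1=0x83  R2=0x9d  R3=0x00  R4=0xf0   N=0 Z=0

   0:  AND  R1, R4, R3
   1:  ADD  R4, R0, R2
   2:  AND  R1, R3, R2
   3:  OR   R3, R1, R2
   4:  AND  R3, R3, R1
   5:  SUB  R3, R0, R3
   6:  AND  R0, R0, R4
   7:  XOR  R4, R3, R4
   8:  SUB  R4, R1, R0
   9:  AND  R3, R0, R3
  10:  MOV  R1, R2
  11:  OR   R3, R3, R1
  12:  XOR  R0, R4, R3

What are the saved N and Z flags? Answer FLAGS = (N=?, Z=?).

FLAGS = (N=0, Z=1)

after  0: R0=0x43 R1=0x00 R2=0x9d R3=0x00 R4=0xf0  N=0 Z=1
after  1: R0=0x43 R1=0x00 R2=0x9d R3=0x00 R4=0xe0  N=1 Z=0
after  2: R0=0x43 R1=0x00 R2=0x9d R3=0x00 R4=0xe0  N=0 Z=1
after  3: R0=0x43 R1=0x00 R2=0x9d R3=0x9d R4=0xe0  N=1 Z=0
after  4: R0=0x43 R1=0x00 R2=0x9d R3=0x00 R4=0xe0  N=0 Z=1
-- IRQ taken; context saved, return-PC = 5 --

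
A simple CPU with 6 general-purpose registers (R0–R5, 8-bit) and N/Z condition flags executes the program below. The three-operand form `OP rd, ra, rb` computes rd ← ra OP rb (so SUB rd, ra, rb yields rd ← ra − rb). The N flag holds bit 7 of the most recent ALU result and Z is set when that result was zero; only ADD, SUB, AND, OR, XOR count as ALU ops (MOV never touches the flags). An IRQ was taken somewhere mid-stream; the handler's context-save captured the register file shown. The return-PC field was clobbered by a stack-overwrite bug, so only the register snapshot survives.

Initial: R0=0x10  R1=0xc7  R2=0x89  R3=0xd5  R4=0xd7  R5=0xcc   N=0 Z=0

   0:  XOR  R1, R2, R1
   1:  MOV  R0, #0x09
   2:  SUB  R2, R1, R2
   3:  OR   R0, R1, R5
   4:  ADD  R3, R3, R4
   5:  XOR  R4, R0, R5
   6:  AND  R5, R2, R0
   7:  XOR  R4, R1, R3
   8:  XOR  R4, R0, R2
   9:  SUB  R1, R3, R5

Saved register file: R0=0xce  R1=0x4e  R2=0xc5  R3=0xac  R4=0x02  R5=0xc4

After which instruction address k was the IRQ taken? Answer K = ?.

K = 6

after  0: R0=0x10 R1=0x4e R2=0x89 R3=0xd5 R4=0xd7 R5=0xcc  N=0 Z=0
after  1: R0=0x09 R1=0x4e R2=0x89 R3=0xd5 R4=0xd7 R5=0xcc  N=0 Z=0
after  2: R0=0x09 R1=0x4e R2=0xc5 R3=0xd5 R4=0xd7 R5=0xcc  N=1 Z=0
after  3: R0=0xce R1=0x4e R2=0xc5 R3=0xd5 R4=0xd7 R5=0xcc  N=1 Z=0
after  4: R0=0xce R1=0x4e R2=0xc5 R3=0xac R4=0xd7 R5=0xcc  N=1 Z=0
after  5: R0=0xce R1=0x4e R2=0xc5 R3=0xac R4=0x02 R5=0xcc  N=0 Z=0
after  6: R0=0xce R1=0x4e R2=0xc5 R3=0xac R4=0x02 R5=0xc4  N=1 Z=0
-- IRQ taken; context saved, return-PC = 7 --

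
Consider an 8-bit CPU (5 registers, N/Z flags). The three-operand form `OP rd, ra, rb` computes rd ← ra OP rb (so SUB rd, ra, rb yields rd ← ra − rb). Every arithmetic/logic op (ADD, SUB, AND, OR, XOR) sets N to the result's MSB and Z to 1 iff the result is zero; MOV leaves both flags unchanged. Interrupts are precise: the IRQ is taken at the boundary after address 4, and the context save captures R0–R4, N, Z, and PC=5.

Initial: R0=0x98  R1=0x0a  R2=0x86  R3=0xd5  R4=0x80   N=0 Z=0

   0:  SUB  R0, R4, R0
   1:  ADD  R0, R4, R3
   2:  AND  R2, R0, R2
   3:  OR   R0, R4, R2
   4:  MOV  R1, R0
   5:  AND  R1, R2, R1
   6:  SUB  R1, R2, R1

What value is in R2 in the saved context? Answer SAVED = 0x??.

after  0: R0=0xe8 R1=0x0a R2=0x86 R3=0xd5 R4=0x80  N=1 Z=0
after  1: R0=0x55 R1=0x0a R2=0x86 R3=0xd5 R4=0x80  N=0 Z=0
after  2: R0=0x55 R1=0x0a R2=0x04 R3=0xd5 R4=0x80  N=0 Z=0
after  3: R0=0x84 R1=0x0a R2=0x04 R3=0xd5 R4=0x80  N=1 Z=0
after  4: R0=0x84 R1=0x84 R2=0x04 R3=0xd5 R4=0x80  N=1 Z=0
-- IRQ taken; context saved, return-PC = 5 --

SAVED = 0x04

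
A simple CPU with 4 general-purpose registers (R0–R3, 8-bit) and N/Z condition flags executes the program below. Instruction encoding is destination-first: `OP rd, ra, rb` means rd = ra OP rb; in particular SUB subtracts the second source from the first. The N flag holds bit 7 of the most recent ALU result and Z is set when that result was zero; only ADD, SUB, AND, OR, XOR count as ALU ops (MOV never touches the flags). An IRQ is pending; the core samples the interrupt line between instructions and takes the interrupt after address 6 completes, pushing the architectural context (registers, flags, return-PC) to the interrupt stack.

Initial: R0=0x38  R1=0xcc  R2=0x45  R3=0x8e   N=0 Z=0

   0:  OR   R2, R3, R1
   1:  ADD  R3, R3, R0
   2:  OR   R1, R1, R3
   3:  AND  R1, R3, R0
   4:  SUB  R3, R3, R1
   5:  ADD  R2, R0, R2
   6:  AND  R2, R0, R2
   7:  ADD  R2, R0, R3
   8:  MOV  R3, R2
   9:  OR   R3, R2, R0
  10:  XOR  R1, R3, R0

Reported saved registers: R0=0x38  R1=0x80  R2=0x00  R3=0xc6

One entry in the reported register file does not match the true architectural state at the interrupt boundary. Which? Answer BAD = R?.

BAD = R1

after  0: R0=0x38 R1=0xcc R2=0xce R3=0x8e  N=1 Z=0
after  1: R0=0x38 R1=0xcc R2=0xce R3=0xc6  N=1 Z=0
after  2: R0=0x38 R1=0xce R2=0xce R3=0xc6  N=1 Z=0
after  3: R0=0x38 R1=0x00 R2=0xce R3=0xc6  N=0 Z=1
after  4: R0=0x38 R1=0x00 R2=0xce R3=0xc6  N=1 Z=0
after  5: R0=0x38 R1=0x00 R2=0x06 R3=0xc6  N=0 Z=0
after  6: R0=0x38 R1=0x00 R2=0x00 R3=0xc6  N=0 Z=1
-- IRQ taken; context saved, return-PC = 7 --
mismatch: R1: reported 0x80 vs actual 0x00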